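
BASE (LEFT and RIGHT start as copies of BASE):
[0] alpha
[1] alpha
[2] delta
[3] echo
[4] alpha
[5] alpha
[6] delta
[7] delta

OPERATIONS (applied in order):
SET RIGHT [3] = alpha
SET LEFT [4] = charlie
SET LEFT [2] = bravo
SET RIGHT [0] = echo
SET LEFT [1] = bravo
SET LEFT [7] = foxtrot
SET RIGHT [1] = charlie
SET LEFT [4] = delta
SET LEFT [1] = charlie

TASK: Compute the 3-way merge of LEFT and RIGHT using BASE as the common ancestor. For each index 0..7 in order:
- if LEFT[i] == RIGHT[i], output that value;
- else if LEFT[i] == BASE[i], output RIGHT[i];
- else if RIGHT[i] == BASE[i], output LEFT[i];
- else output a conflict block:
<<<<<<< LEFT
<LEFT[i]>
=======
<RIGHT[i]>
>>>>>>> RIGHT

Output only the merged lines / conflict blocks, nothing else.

Final LEFT:  [alpha, charlie, bravo, echo, delta, alpha, delta, foxtrot]
Final RIGHT: [echo, charlie, delta, alpha, alpha, alpha, delta, delta]
i=0: L=alpha=BASE, R=echo -> take RIGHT -> echo
i=1: L=charlie R=charlie -> agree -> charlie
i=2: L=bravo, R=delta=BASE -> take LEFT -> bravo
i=3: L=echo=BASE, R=alpha -> take RIGHT -> alpha
i=4: L=delta, R=alpha=BASE -> take LEFT -> delta
i=5: L=alpha R=alpha -> agree -> alpha
i=6: L=delta R=delta -> agree -> delta
i=7: L=foxtrot, R=delta=BASE -> take LEFT -> foxtrot

Answer: echo
charlie
bravo
alpha
delta
alpha
delta
foxtrot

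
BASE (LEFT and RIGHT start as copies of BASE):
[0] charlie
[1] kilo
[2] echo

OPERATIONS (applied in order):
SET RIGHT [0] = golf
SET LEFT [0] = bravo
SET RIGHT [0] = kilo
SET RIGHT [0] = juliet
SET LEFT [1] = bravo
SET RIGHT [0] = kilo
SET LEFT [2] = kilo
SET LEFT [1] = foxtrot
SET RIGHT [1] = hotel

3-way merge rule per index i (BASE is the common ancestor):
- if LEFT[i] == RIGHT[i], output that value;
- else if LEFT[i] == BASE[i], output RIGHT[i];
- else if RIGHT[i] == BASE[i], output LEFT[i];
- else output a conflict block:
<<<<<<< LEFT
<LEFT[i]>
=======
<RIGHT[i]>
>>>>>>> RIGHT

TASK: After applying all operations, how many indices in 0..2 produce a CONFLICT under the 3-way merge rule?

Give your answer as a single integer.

Final LEFT:  [bravo, foxtrot, kilo]
Final RIGHT: [kilo, hotel, echo]
i=0: BASE=charlie L=bravo R=kilo all differ -> CONFLICT
i=1: BASE=kilo L=foxtrot R=hotel all differ -> CONFLICT
i=2: L=kilo, R=echo=BASE -> take LEFT -> kilo
Conflict count: 2

Answer: 2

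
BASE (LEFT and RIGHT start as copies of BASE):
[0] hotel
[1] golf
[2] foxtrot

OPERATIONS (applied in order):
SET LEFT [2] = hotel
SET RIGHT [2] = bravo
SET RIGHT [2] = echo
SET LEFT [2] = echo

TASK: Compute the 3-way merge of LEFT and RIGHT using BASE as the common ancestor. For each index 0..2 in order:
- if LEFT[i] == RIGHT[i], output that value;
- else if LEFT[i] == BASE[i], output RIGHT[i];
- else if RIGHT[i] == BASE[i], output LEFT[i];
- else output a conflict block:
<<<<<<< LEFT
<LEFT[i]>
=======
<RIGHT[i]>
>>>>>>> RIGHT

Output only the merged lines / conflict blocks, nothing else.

Final LEFT:  [hotel, golf, echo]
Final RIGHT: [hotel, golf, echo]
i=0: L=hotel R=hotel -> agree -> hotel
i=1: L=golf R=golf -> agree -> golf
i=2: L=echo R=echo -> agree -> echo

Answer: hotel
golf
echo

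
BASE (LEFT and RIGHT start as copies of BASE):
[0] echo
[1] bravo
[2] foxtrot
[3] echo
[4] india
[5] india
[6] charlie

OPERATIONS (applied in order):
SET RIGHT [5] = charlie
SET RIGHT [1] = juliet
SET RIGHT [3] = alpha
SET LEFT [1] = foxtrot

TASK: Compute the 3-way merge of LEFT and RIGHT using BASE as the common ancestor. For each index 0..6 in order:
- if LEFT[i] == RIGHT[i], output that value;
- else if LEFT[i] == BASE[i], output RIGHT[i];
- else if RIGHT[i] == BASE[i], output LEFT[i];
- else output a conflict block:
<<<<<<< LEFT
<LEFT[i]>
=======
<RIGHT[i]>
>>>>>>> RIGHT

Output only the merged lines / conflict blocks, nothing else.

Final LEFT:  [echo, foxtrot, foxtrot, echo, india, india, charlie]
Final RIGHT: [echo, juliet, foxtrot, alpha, india, charlie, charlie]
i=0: L=echo R=echo -> agree -> echo
i=1: BASE=bravo L=foxtrot R=juliet all differ -> CONFLICT
i=2: L=foxtrot R=foxtrot -> agree -> foxtrot
i=3: L=echo=BASE, R=alpha -> take RIGHT -> alpha
i=4: L=india R=india -> agree -> india
i=5: L=india=BASE, R=charlie -> take RIGHT -> charlie
i=6: L=charlie R=charlie -> agree -> charlie

Answer: echo
<<<<<<< LEFT
foxtrot
=======
juliet
>>>>>>> RIGHT
foxtrot
alpha
india
charlie
charlie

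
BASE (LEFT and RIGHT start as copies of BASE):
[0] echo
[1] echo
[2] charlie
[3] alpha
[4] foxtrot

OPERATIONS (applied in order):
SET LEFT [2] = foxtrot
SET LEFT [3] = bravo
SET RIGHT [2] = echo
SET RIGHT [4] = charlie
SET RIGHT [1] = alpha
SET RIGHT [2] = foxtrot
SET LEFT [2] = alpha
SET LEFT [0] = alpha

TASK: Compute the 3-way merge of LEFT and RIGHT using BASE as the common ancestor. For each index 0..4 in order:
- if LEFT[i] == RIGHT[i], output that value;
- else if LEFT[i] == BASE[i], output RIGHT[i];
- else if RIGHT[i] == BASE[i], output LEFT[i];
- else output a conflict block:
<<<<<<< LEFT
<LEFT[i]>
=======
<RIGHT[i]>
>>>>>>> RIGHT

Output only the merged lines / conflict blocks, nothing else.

Answer: alpha
alpha
<<<<<<< LEFT
alpha
=======
foxtrot
>>>>>>> RIGHT
bravo
charlie

Derivation:
Final LEFT:  [alpha, echo, alpha, bravo, foxtrot]
Final RIGHT: [echo, alpha, foxtrot, alpha, charlie]
i=0: L=alpha, R=echo=BASE -> take LEFT -> alpha
i=1: L=echo=BASE, R=alpha -> take RIGHT -> alpha
i=2: BASE=charlie L=alpha R=foxtrot all differ -> CONFLICT
i=3: L=bravo, R=alpha=BASE -> take LEFT -> bravo
i=4: L=foxtrot=BASE, R=charlie -> take RIGHT -> charlie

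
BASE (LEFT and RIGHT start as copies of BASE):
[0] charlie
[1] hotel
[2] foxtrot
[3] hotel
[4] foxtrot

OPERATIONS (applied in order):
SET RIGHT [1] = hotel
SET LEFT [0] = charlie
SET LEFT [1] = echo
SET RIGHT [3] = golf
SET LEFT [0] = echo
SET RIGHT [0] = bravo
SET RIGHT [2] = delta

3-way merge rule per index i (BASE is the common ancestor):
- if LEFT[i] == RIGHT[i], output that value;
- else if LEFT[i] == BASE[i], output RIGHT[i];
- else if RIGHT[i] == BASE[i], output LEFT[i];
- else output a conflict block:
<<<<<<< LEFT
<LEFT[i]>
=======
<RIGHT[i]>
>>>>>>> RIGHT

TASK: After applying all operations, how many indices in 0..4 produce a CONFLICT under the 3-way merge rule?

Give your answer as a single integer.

Final LEFT:  [echo, echo, foxtrot, hotel, foxtrot]
Final RIGHT: [bravo, hotel, delta, golf, foxtrot]
i=0: BASE=charlie L=echo R=bravo all differ -> CONFLICT
i=1: L=echo, R=hotel=BASE -> take LEFT -> echo
i=2: L=foxtrot=BASE, R=delta -> take RIGHT -> delta
i=3: L=hotel=BASE, R=golf -> take RIGHT -> golf
i=4: L=foxtrot R=foxtrot -> agree -> foxtrot
Conflict count: 1

Answer: 1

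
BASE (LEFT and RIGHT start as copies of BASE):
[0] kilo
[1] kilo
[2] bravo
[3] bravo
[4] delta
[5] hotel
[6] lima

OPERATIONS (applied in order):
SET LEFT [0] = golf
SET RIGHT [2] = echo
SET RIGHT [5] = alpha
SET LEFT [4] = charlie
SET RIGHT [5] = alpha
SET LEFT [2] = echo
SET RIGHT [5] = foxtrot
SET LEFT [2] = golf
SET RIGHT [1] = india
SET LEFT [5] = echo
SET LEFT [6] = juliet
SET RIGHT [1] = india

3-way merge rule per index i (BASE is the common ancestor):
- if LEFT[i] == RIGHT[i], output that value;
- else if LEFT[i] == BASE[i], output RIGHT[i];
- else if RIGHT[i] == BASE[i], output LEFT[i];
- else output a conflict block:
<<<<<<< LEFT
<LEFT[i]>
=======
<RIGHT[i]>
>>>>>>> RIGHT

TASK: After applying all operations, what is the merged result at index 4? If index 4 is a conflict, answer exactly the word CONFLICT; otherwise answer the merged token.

Answer: charlie

Derivation:
Final LEFT:  [golf, kilo, golf, bravo, charlie, echo, juliet]
Final RIGHT: [kilo, india, echo, bravo, delta, foxtrot, lima]
i=0: L=golf, R=kilo=BASE -> take LEFT -> golf
i=1: L=kilo=BASE, R=india -> take RIGHT -> india
i=2: BASE=bravo L=golf R=echo all differ -> CONFLICT
i=3: L=bravo R=bravo -> agree -> bravo
i=4: L=charlie, R=delta=BASE -> take LEFT -> charlie
i=5: BASE=hotel L=echo R=foxtrot all differ -> CONFLICT
i=6: L=juliet, R=lima=BASE -> take LEFT -> juliet
Index 4 -> charlie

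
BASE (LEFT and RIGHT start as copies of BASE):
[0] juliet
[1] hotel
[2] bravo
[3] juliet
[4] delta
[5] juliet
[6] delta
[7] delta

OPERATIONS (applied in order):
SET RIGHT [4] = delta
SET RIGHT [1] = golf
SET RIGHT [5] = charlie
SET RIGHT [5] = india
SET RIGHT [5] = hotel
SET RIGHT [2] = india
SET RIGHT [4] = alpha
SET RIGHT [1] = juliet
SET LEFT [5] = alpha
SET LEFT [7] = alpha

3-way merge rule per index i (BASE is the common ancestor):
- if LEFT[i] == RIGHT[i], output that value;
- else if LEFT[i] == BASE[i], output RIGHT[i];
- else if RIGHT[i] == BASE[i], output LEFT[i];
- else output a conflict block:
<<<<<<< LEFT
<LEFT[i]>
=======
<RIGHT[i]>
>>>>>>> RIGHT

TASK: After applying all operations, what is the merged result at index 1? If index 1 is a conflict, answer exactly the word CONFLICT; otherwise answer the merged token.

Final LEFT:  [juliet, hotel, bravo, juliet, delta, alpha, delta, alpha]
Final RIGHT: [juliet, juliet, india, juliet, alpha, hotel, delta, delta]
i=0: L=juliet R=juliet -> agree -> juliet
i=1: L=hotel=BASE, R=juliet -> take RIGHT -> juliet
i=2: L=bravo=BASE, R=india -> take RIGHT -> india
i=3: L=juliet R=juliet -> agree -> juliet
i=4: L=delta=BASE, R=alpha -> take RIGHT -> alpha
i=5: BASE=juliet L=alpha R=hotel all differ -> CONFLICT
i=6: L=delta R=delta -> agree -> delta
i=7: L=alpha, R=delta=BASE -> take LEFT -> alpha
Index 1 -> juliet

Answer: juliet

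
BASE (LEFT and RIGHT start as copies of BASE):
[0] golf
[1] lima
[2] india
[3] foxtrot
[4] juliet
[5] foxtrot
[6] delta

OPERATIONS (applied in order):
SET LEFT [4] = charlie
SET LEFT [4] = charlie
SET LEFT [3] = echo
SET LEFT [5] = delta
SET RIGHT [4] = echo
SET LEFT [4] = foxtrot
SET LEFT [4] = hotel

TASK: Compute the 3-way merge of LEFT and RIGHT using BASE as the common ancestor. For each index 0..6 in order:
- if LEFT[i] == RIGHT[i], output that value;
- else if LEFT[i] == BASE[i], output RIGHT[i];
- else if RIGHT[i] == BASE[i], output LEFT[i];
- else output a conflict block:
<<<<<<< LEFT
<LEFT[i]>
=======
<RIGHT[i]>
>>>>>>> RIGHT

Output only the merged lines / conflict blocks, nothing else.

Final LEFT:  [golf, lima, india, echo, hotel, delta, delta]
Final RIGHT: [golf, lima, india, foxtrot, echo, foxtrot, delta]
i=0: L=golf R=golf -> agree -> golf
i=1: L=lima R=lima -> agree -> lima
i=2: L=india R=india -> agree -> india
i=3: L=echo, R=foxtrot=BASE -> take LEFT -> echo
i=4: BASE=juliet L=hotel R=echo all differ -> CONFLICT
i=5: L=delta, R=foxtrot=BASE -> take LEFT -> delta
i=6: L=delta R=delta -> agree -> delta

Answer: golf
lima
india
echo
<<<<<<< LEFT
hotel
=======
echo
>>>>>>> RIGHT
delta
delta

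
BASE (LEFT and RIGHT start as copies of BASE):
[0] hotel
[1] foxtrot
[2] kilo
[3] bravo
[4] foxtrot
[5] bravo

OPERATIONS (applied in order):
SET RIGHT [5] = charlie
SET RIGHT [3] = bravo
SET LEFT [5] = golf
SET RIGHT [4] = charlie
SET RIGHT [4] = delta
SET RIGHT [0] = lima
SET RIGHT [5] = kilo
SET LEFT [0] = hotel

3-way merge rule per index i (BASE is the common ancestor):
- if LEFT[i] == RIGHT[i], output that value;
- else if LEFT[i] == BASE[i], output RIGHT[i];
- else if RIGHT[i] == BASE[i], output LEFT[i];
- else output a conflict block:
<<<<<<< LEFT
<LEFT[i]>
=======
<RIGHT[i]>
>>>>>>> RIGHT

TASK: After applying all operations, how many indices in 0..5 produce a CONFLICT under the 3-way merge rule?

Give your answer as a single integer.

Final LEFT:  [hotel, foxtrot, kilo, bravo, foxtrot, golf]
Final RIGHT: [lima, foxtrot, kilo, bravo, delta, kilo]
i=0: L=hotel=BASE, R=lima -> take RIGHT -> lima
i=1: L=foxtrot R=foxtrot -> agree -> foxtrot
i=2: L=kilo R=kilo -> agree -> kilo
i=3: L=bravo R=bravo -> agree -> bravo
i=4: L=foxtrot=BASE, R=delta -> take RIGHT -> delta
i=5: BASE=bravo L=golf R=kilo all differ -> CONFLICT
Conflict count: 1

Answer: 1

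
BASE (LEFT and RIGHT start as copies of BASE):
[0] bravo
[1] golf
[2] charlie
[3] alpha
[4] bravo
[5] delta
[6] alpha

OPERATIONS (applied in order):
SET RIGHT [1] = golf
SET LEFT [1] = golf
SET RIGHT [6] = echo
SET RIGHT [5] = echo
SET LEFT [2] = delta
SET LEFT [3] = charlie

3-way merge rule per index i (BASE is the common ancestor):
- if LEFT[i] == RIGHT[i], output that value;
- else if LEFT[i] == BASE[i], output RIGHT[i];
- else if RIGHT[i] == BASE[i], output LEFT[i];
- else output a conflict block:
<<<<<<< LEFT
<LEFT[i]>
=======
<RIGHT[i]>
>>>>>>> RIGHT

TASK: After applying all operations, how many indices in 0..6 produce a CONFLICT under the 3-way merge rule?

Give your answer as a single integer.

Final LEFT:  [bravo, golf, delta, charlie, bravo, delta, alpha]
Final RIGHT: [bravo, golf, charlie, alpha, bravo, echo, echo]
i=0: L=bravo R=bravo -> agree -> bravo
i=1: L=golf R=golf -> agree -> golf
i=2: L=delta, R=charlie=BASE -> take LEFT -> delta
i=3: L=charlie, R=alpha=BASE -> take LEFT -> charlie
i=4: L=bravo R=bravo -> agree -> bravo
i=5: L=delta=BASE, R=echo -> take RIGHT -> echo
i=6: L=alpha=BASE, R=echo -> take RIGHT -> echo
Conflict count: 0

Answer: 0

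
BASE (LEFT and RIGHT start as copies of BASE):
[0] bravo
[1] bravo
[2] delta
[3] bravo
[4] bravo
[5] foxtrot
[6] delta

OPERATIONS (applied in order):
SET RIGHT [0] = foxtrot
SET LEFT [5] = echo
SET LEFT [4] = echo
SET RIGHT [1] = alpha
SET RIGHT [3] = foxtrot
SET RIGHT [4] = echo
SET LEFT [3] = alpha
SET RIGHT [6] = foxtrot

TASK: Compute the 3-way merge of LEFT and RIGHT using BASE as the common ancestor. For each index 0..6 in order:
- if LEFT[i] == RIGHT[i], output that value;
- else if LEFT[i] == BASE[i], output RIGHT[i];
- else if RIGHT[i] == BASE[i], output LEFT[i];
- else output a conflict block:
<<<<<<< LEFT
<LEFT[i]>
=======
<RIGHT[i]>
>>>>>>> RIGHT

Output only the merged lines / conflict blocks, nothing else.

Final LEFT:  [bravo, bravo, delta, alpha, echo, echo, delta]
Final RIGHT: [foxtrot, alpha, delta, foxtrot, echo, foxtrot, foxtrot]
i=0: L=bravo=BASE, R=foxtrot -> take RIGHT -> foxtrot
i=1: L=bravo=BASE, R=alpha -> take RIGHT -> alpha
i=2: L=delta R=delta -> agree -> delta
i=3: BASE=bravo L=alpha R=foxtrot all differ -> CONFLICT
i=4: L=echo R=echo -> agree -> echo
i=5: L=echo, R=foxtrot=BASE -> take LEFT -> echo
i=6: L=delta=BASE, R=foxtrot -> take RIGHT -> foxtrot

Answer: foxtrot
alpha
delta
<<<<<<< LEFT
alpha
=======
foxtrot
>>>>>>> RIGHT
echo
echo
foxtrot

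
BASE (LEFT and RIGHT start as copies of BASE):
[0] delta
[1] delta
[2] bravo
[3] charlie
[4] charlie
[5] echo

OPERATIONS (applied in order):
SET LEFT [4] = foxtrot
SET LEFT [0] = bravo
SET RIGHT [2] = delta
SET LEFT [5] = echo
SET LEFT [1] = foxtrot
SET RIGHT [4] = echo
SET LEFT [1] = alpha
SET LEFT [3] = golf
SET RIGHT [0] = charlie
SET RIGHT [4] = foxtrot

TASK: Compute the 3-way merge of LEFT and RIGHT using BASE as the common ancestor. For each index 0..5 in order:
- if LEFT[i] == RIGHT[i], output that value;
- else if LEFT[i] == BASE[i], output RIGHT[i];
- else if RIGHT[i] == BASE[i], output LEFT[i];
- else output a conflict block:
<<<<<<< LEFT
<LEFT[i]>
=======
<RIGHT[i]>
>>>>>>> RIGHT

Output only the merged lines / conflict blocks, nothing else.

Answer: <<<<<<< LEFT
bravo
=======
charlie
>>>>>>> RIGHT
alpha
delta
golf
foxtrot
echo

Derivation:
Final LEFT:  [bravo, alpha, bravo, golf, foxtrot, echo]
Final RIGHT: [charlie, delta, delta, charlie, foxtrot, echo]
i=0: BASE=delta L=bravo R=charlie all differ -> CONFLICT
i=1: L=alpha, R=delta=BASE -> take LEFT -> alpha
i=2: L=bravo=BASE, R=delta -> take RIGHT -> delta
i=3: L=golf, R=charlie=BASE -> take LEFT -> golf
i=4: L=foxtrot R=foxtrot -> agree -> foxtrot
i=5: L=echo R=echo -> agree -> echo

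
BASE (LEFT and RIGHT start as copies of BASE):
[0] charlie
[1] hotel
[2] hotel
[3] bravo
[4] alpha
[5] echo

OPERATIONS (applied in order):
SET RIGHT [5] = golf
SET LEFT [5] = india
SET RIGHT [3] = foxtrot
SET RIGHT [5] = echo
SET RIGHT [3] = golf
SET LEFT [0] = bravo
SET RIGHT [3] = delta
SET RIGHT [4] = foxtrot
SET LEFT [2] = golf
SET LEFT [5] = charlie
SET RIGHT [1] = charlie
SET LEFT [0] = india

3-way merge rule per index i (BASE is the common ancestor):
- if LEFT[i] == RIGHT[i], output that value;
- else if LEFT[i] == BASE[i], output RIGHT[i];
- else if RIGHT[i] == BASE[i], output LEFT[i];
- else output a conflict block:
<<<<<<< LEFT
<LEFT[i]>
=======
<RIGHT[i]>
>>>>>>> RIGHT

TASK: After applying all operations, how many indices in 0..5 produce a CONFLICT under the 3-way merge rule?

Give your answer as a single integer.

Final LEFT:  [india, hotel, golf, bravo, alpha, charlie]
Final RIGHT: [charlie, charlie, hotel, delta, foxtrot, echo]
i=0: L=india, R=charlie=BASE -> take LEFT -> india
i=1: L=hotel=BASE, R=charlie -> take RIGHT -> charlie
i=2: L=golf, R=hotel=BASE -> take LEFT -> golf
i=3: L=bravo=BASE, R=delta -> take RIGHT -> delta
i=4: L=alpha=BASE, R=foxtrot -> take RIGHT -> foxtrot
i=5: L=charlie, R=echo=BASE -> take LEFT -> charlie
Conflict count: 0

Answer: 0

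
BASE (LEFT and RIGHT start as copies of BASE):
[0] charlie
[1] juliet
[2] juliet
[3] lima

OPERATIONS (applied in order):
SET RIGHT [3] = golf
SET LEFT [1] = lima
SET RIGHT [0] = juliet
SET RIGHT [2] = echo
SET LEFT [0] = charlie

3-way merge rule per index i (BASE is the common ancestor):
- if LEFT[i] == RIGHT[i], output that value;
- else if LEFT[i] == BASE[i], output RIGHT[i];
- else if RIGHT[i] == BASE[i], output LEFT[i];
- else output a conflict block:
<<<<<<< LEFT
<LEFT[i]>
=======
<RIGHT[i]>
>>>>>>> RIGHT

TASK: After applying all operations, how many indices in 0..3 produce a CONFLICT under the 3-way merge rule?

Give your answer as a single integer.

Final LEFT:  [charlie, lima, juliet, lima]
Final RIGHT: [juliet, juliet, echo, golf]
i=0: L=charlie=BASE, R=juliet -> take RIGHT -> juliet
i=1: L=lima, R=juliet=BASE -> take LEFT -> lima
i=2: L=juliet=BASE, R=echo -> take RIGHT -> echo
i=3: L=lima=BASE, R=golf -> take RIGHT -> golf
Conflict count: 0

Answer: 0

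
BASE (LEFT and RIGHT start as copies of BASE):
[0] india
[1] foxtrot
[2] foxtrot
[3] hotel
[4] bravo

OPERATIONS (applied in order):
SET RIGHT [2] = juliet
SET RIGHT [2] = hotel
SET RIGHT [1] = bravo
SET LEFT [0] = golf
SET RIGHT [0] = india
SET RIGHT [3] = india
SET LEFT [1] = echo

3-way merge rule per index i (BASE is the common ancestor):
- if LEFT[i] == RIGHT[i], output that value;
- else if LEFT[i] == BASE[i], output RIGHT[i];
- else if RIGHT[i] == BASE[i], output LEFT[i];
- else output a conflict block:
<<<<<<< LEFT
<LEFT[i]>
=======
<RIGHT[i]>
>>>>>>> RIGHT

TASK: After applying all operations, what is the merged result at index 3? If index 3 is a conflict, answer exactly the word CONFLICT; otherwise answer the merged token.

Answer: india

Derivation:
Final LEFT:  [golf, echo, foxtrot, hotel, bravo]
Final RIGHT: [india, bravo, hotel, india, bravo]
i=0: L=golf, R=india=BASE -> take LEFT -> golf
i=1: BASE=foxtrot L=echo R=bravo all differ -> CONFLICT
i=2: L=foxtrot=BASE, R=hotel -> take RIGHT -> hotel
i=3: L=hotel=BASE, R=india -> take RIGHT -> india
i=4: L=bravo R=bravo -> agree -> bravo
Index 3 -> india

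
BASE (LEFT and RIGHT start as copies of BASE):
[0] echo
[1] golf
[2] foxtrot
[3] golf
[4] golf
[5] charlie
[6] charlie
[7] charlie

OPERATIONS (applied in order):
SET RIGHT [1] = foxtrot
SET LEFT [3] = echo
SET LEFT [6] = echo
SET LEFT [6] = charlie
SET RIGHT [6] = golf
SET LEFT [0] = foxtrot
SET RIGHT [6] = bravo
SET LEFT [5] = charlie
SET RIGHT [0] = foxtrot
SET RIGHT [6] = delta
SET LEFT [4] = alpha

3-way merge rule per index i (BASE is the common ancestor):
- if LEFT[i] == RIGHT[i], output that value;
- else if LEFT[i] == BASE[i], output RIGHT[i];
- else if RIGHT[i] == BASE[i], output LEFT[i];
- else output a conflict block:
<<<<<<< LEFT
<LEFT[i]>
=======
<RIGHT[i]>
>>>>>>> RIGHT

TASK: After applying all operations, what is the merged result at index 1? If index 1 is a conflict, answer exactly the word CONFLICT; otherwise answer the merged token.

Answer: foxtrot

Derivation:
Final LEFT:  [foxtrot, golf, foxtrot, echo, alpha, charlie, charlie, charlie]
Final RIGHT: [foxtrot, foxtrot, foxtrot, golf, golf, charlie, delta, charlie]
i=0: L=foxtrot R=foxtrot -> agree -> foxtrot
i=1: L=golf=BASE, R=foxtrot -> take RIGHT -> foxtrot
i=2: L=foxtrot R=foxtrot -> agree -> foxtrot
i=3: L=echo, R=golf=BASE -> take LEFT -> echo
i=4: L=alpha, R=golf=BASE -> take LEFT -> alpha
i=5: L=charlie R=charlie -> agree -> charlie
i=6: L=charlie=BASE, R=delta -> take RIGHT -> delta
i=7: L=charlie R=charlie -> agree -> charlie
Index 1 -> foxtrot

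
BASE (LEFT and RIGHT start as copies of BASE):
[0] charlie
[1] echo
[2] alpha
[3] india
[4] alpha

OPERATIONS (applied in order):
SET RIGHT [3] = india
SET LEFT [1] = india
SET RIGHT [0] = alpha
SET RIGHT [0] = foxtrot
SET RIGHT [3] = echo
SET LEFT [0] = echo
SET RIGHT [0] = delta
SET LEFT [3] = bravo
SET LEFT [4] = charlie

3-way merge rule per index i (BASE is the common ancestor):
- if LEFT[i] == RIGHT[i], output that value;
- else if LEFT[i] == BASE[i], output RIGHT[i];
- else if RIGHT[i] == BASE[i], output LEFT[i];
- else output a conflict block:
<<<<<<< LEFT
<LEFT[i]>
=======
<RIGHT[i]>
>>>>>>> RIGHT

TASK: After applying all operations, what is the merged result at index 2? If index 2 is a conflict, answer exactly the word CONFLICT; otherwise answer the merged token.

Final LEFT:  [echo, india, alpha, bravo, charlie]
Final RIGHT: [delta, echo, alpha, echo, alpha]
i=0: BASE=charlie L=echo R=delta all differ -> CONFLICT
i=1: L=india, R=echo=BASE -> take LEFT -> india
i=2: L=alpha R=alpha -> agree -> alpha
i=3: BASE=india L=bravo R=echo all differ -> CONFLICT
i=4: L=charlie, R=alpha=BASE -> take LEFT -> charlie
Index 2 -> alpha

Answer: alpha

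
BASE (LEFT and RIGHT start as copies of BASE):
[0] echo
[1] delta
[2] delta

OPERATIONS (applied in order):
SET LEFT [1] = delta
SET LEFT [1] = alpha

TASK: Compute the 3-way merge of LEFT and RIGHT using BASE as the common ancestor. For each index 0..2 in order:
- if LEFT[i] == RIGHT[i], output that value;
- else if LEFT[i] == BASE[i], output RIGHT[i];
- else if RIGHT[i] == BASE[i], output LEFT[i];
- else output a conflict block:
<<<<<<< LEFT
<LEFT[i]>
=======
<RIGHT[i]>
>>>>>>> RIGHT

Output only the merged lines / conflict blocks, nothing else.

Answer: echo
alpha
delta

Derivation:
Final LEFT:  [echo, alpha, delta]
Final RIGHT: [echo, delta, delta]
i=0: L=echo R=echo -> agree -> echo
i=1: L=alpha, R=delta=BASE -> take LEFT -> alpha
i=2: L=delta R=delta -> agree -> delta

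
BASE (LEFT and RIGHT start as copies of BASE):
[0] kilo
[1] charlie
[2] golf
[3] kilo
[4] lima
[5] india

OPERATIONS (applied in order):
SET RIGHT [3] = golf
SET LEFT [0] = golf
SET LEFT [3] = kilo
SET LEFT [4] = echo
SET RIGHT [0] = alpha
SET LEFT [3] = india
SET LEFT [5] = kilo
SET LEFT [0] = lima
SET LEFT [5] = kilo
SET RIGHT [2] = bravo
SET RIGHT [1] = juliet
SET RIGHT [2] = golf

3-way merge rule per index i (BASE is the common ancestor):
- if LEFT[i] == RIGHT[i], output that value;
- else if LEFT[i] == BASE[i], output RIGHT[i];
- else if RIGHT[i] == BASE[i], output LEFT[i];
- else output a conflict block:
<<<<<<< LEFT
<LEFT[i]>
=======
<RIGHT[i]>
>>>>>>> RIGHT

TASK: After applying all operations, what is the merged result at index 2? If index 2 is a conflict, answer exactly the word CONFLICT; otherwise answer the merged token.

Answer: golf

Derivation:
Final LEFT:  [lima, charlie, golf, india, echo, kilo]
Final RIGHT: [alpha, juliet, golf, golf, lima, india]
i=0: BASE=kilo L=lima R=alpha all differ -> CONFLICT
i=1: L=charlie=BASE, R=juliet -> take RIGHT -> juliet
i=2: L=golf R=golf -> agree -> golf
i=3: BASE=kilo L=india R=golf all differ -> CONFLICT
i=4: L=echo, R=lima=BASE -> take LEFT -> echo
i=5: L=kilo, R=india=BASE -> take LEFT -> kilo
Index 2 -> golf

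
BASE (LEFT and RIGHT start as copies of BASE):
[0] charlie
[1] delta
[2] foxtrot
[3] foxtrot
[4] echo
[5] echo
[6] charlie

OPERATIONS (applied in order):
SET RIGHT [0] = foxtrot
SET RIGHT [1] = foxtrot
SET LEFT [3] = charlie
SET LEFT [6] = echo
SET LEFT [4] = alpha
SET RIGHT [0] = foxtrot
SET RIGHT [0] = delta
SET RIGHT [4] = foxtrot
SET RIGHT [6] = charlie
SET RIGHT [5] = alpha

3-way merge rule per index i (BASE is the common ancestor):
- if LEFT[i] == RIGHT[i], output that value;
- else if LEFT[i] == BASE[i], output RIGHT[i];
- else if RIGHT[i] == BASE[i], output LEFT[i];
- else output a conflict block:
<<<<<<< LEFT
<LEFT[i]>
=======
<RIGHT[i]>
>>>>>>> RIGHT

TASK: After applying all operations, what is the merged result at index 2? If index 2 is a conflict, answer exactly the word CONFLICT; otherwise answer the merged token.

Answer: foxtrot

Derivation:
Final LEFT:  [charlie, delta, foxtrot, charlie, alpha, echo, echo]
Final RIGHT: [delta, foxtrot, foxtrot, foxtrot, foxtrot, alpha, charlie]
i=0: L=charlie=BASE, R=delta -> take RIGHT -> delta
i=1: L=delta=BASE, R=foxtrot -> take RIGHT -> foxtrot
i=2: L=foxtrot R=foxtrot -> agree -> foxtrot
i=3: L=charlie, R=foxtrot=BASE -> take LEFT -> charlie
i=4: BASE=echo L=alpha R=foxtrot all differ -> CONFLICT
i=5: L=echo=BASE, R=alpha -> take RIGHT -> alpha
i=6: L=echo, R=charlie=BASE -> take LEFT -> echo
Index 2 -> foxtrot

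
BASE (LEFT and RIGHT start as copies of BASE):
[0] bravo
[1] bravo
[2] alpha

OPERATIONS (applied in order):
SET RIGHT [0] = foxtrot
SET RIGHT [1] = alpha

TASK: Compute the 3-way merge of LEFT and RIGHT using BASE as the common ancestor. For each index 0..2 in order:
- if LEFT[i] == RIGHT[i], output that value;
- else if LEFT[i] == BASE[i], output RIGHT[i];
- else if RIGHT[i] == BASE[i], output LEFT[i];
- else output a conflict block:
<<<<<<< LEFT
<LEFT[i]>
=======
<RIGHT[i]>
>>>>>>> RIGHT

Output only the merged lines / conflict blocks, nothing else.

Final LEFT:  [bravo, bravo, alpha]
Final RIGHT: [foxtrot, alpha, alpha]
i=0: L=bravo=BASE, R=foxtrot -> take RIGHT -> foxtrot
i=1: L=bravo=BASE, R=alpha -> take RIGHT -> alpha
i=2: L=alpha R=alpha -> agree -> alpha

Answer: foxtrot
alpha
alpha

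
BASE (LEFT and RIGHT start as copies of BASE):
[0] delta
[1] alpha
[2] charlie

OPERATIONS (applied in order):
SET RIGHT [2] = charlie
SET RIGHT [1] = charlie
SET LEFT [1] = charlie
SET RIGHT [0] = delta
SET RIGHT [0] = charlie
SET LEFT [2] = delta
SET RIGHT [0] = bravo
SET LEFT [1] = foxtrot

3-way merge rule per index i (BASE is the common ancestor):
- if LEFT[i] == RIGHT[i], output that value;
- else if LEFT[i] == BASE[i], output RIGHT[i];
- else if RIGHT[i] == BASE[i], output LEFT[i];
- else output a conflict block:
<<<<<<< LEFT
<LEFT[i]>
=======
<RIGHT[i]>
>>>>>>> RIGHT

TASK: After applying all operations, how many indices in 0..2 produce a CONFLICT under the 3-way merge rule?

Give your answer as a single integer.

Final LEFT:  [delta, foxtrot, delta]
Final RIGHT: [bravo, charlie, charlie]
i=0: L=delta=BASE, R=bravo -> take RIGHT -> bravo
i=1: BASE=alpha L=foxtrot R=charlie all differ -> CONFLICT
i=2: L=delta, R=charlie=BASE -> take LEFT -> delta
Conflict count: 1

Answer: 1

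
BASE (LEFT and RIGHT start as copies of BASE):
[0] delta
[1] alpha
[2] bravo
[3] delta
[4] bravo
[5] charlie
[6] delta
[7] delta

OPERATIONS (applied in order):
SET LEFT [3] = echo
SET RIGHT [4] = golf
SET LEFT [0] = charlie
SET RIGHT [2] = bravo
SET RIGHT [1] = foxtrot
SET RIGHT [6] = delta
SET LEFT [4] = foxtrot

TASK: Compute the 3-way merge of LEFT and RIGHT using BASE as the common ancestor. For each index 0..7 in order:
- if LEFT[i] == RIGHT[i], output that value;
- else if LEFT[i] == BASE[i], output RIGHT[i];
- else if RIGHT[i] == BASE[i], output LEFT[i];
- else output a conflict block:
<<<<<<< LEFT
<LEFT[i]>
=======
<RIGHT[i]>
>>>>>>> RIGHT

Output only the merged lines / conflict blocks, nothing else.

Final LEFT:  [charlie, alpha, bravo, echo, foxtrot, charlie, delta, delta]
Final RIGHT: [delta, foxtrot, bravo, delta, golf, charlie, delta, delta]
i=0: L=charlie, R=delta=BASE -> take LEFT -> charlie
i=1: L=alpha=BASE, R=foxtrot -> take RIGHT -> foxtrot
i=2: L=bravo R=bravo -> agree -> bravo
i=3: L=echo, R=delta=BASE -> take LEFT -> echo
i=4: BASE=bravo L=foxtrot R=golf all differ -> CONFLICT
i=5: L=charlie R=charlie -> agree -> charlie
i=6: L=delta R=delta -> agree -> delta
i=7: L=delta R=delta -> agree -> delta

Answer: charlie
foxtrot
bravo
echo
<<<<<<< LEFT
foxtrot
=======
golf
>>>>>>> RIGHT
charlie
delta
delta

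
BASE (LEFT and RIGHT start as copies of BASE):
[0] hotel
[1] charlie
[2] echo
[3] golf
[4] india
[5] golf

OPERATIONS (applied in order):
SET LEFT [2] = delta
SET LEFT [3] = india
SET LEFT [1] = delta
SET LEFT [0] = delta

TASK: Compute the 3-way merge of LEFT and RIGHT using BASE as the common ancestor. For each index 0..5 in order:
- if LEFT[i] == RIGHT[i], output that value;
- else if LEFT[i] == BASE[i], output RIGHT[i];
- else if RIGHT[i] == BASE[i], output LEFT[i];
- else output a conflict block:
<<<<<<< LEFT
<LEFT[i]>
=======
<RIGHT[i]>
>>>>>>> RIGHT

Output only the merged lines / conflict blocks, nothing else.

Final LEFT:  [delta, delta, delta, india, india, golf]
Final RIGHT: [hotel, charlie, echo, golf, india, golf]
i=0: L=delta, R=hotel=BASE -> take LEFT -> delta
i=1: L=delta, R=charlie=BASE -> take LEFT -> delta
i=2: L=delta, R=echo=BASE -> take LEFT -> delta
i=3: L=india, R=golf=BASE -> take LEFT -> india
i=4: L=india R=india -> agree -> india
i=5: L=golf R=golf -> agree -> golf

Answer: delta
delta
delta
india
india
golf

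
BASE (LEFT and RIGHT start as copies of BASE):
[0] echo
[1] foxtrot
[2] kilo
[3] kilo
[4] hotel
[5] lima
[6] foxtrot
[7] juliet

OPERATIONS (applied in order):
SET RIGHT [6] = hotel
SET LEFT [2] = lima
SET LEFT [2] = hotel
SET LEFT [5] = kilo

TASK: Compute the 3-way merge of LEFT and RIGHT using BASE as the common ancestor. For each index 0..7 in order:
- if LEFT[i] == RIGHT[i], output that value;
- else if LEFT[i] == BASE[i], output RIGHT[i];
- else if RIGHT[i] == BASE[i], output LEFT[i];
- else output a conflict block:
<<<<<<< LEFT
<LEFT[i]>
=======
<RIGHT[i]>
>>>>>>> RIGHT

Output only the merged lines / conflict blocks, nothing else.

Final LEFT:  [echo, foxtrot, hotel, kilo, hotel, kilo, foxtrot, juliet]
Final RIGHT: [echo, foxtrot, kilo, kilo, hotel, lima, hotel, juliet]
i=0: L=echo R=echo -> agree -> echo
i=1: L=foxtrot R=foxtrot -> agree -> foxtrot
i=2: L=hotel, R=kilo=BASE -> take LEFT -> hotel
i=3: L=kilo R=kilo -> agree -> kilo
i=4: L=hotel R=hotel -> agree -> hotel
i=5: L=kilo, R=lima=BASE -> take LEFT -> kilo
i=6: L=foxtrot=BASE, R=hotel -> take RIGHT -> hotel
i=7: L=juliet R=juliet -> agree -> juliet

Answer: echo
foxtrot
hotel
kilo
hotel
kilo
hotel
juliet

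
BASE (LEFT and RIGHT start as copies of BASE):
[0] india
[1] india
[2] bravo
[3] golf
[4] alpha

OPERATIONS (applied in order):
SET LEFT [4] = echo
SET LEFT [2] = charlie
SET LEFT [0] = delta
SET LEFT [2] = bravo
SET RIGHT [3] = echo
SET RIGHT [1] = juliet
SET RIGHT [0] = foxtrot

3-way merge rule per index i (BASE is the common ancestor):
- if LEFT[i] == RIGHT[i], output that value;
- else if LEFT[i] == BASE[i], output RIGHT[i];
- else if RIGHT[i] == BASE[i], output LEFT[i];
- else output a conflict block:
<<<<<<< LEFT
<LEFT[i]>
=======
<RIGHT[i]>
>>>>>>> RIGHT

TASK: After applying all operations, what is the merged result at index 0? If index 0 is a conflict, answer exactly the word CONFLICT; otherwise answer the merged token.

Answer: CONFLICT

Derivation:
Final LEFT:  [delta, india, bravo, golf, echo]
Final RIGHT: [foxtrot, juliet, bravo, echo, alpha]
i=0: BASE=india L=delta R=foxtrot all differ -> CONFLICT
i=1: L=india=BASE, R=juliet -> take RIGHT -> juliet
i=2: L=bravo R=bravo -> agree -> bravo
i=3: L=golf=BASE, R=echo -> take RIGHT -> echo
i=4: L=echo, R=alpha=BASE -> take LEFT -> echo
Index 0 -> CONFLICT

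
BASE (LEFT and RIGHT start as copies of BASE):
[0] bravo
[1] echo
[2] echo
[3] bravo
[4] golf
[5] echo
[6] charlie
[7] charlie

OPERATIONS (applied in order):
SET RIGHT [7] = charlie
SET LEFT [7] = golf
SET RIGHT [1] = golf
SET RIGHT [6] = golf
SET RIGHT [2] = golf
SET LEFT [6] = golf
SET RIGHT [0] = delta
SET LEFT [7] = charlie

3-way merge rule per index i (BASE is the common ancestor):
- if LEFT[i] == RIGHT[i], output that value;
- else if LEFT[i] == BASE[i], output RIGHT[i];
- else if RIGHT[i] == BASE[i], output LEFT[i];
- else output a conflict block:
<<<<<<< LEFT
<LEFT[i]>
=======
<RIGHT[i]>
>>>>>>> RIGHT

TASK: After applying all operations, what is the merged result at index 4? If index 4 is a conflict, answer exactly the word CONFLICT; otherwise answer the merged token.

Final LEFT:  [bravo, echo, echo, bravo, golf, echo, golf, charlie]
Final RIGHT: [delta, golf, golf, bravo, golf, echo, golf, charlie]
i=0: L=bravo=BASE, R=delta -> take RIGHT -> delta
i=1: L=echo=BASE, R=golf -> take RIGHT -> golf
i=2: L=echo=BASE, R=golf -> take RIGHT -> golf
i=3: L=bravo R=bravo -> agree -> bravo
i=4: L=golf R=golf -> agree -> golf
i=5: L=echo R=echo -> agree -> echo
i=6: L=golf R=golf -> agree -> golf
i=7: L=charlie R=charlie -> agree -> charlie
Index 4 -> golf

Answer: golf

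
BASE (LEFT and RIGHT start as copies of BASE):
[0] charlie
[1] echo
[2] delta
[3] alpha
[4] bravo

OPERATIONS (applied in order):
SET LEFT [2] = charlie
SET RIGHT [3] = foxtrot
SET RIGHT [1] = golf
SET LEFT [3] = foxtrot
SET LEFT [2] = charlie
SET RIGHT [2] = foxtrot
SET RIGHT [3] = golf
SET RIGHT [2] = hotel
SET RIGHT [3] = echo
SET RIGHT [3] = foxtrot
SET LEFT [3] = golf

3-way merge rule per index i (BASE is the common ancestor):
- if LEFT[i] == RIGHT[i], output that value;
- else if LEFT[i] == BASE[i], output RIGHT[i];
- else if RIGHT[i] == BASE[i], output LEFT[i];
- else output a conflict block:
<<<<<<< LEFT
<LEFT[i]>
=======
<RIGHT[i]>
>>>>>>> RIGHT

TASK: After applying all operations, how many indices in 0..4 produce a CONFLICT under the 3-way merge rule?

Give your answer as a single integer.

Answer: 2

Derivation:
Final LEFT:  [charlie, echo, charlie, golf, bravo]
Final RIGHT: [charlie, golf, hotel, foxtrot, bravo]
i=0: L=charlie R=charlie -> agree -> charlie
i=1: L=echo=BASE, R=golf -> take RIGHT -> golf
i=2: BASE=delta L=charlie R=hotel all differ -> CONFLICT
i=3: BASE=alpha L=golf R=foxtrot all differ -> CONFLICT
i=4: L=bravo R=bravo -> agree -> bravo
Conflict count: 2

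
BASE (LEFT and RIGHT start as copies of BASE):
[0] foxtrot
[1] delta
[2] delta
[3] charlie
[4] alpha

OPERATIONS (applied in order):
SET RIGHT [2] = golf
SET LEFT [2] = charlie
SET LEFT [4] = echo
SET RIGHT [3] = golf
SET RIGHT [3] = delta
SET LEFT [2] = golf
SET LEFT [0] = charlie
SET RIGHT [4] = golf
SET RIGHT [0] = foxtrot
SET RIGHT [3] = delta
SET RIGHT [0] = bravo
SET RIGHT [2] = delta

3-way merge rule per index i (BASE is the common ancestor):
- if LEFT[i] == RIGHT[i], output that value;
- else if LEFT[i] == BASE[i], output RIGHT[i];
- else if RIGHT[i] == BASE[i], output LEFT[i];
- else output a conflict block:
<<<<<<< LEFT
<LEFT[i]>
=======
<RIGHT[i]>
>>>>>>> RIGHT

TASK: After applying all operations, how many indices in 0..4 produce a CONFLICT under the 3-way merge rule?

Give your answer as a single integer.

Final LEFT:  [charlie, delta, golf, charlie, echo]
Final RIGHT: [bravo, delta, delta, delta, golf]
i=0: BASE=foxtrot L=charlie R=bravo all differ -> CONFLICT
i=1: L=delta R=delta -> agree -> delta
i=2: L=golf, R=delta=BASE -> take LEFT -> golf
i=3: L=charlie=BASE, R=delta -> take RIGHT -> delta
i=4: BASE=alpha L=echo R=golf all differ -> CONFLICT
Conflict count: 2

Answer: 2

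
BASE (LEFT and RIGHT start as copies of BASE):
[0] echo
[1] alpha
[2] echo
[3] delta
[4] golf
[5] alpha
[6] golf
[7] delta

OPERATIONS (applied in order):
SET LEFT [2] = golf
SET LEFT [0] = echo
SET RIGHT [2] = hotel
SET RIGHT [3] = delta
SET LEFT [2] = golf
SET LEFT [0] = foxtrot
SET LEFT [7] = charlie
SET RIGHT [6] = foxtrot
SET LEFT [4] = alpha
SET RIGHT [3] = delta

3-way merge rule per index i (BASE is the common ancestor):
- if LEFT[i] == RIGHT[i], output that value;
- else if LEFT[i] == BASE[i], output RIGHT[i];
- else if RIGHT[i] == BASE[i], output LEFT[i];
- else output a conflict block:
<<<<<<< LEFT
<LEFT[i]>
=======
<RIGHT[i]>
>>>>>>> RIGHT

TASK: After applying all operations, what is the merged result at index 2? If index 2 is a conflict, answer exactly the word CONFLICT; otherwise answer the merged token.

Final LEFT:  [foxtrot, alpha, golf, delta, alpha, alpha, golf, charlie]
Final RIGHT: [echo, alpha, hotel, delta, golf, alpha, foxtrot, delta]
i=0: L=foxtrot, R=echo=BASE -> take LEFT -> foxtrot
i=1: L=alpha R=alpha -> agree -> alpha
i=2: BASE=echo L=golf R=hotel all differ -> CONFLICT
i=3: L=delta R=delta -> agree -> delta
i=4: L=alpha, R=golf=BASE -> take LEFT -> alpha
i=5: L=alpha R=alpha -> agree -> alpha
i=6: L=golf=BASE, R=foxtrot -> take RIGHT -> foxtrot
i=7: L=charlie, R=delta=BASE -> take LEFT -> charlie
Index 2 -> CONFLICT

Answer: CONFLICT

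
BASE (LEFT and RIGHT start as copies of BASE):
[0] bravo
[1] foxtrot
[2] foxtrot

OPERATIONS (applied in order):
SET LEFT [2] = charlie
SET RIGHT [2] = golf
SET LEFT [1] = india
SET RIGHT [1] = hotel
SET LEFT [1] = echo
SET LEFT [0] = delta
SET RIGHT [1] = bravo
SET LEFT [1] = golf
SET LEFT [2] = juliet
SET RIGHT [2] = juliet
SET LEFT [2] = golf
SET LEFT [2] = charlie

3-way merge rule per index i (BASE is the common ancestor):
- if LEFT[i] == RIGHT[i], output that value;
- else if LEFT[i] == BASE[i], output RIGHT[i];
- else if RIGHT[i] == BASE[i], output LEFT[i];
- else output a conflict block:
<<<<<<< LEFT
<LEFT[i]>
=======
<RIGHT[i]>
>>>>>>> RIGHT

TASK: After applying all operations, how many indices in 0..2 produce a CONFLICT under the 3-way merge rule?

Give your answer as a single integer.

Answer: 2

Derivation:
Final LEFT:  [delta, golf, charlie]
Final RIGHT: [bravo, bravo, juliet]
i=0: L=delta, R=bravo=BASE -> take LEFT -> delta
i=1: BASE=foxtrot L=golf R=bravo all differ -> CONFLICT
i=2: BASE=foxtrot L=charlie R=juliet all differ -> CONFLICT
Conflict count: 2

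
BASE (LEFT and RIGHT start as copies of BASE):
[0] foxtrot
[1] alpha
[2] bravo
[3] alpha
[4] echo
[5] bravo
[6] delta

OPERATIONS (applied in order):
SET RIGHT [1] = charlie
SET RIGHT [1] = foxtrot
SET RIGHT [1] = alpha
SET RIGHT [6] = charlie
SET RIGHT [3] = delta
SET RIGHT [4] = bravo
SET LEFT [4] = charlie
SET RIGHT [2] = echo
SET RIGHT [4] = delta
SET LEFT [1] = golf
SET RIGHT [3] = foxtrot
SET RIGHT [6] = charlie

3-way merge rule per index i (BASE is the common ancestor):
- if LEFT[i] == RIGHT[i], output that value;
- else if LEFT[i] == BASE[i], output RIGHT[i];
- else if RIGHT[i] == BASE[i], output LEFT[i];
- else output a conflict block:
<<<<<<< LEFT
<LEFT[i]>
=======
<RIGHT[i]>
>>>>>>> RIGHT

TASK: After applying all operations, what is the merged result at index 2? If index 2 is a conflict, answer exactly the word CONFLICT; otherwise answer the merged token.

Answer: echo

Derivation:
Final LEFT:  [foxtrot, golf, bravo, alpha, charlie, bravo, delta]
Final RIGHT: [foxtrot, alpha, echo, foxtrot, delta, bravo, charlie]
i=0: L=foxtrot R=foxtrot -> agree -> foxtrot
i=1: L=golf, R=alpha=BASE -> take LEFT -> golf
i=2: L=bravo=BASE, R=echo -> take RIGHT -> echo
i=3: L=alpha=BASE, R=foxtrot -> take RIGHT -> foxtrot
i=4: BASE=echo L=charlie R=delta all differ -> CONFLICT
i=5: L=bravo R=bravo -> agree -> bravo
i=6: L=delta=BASE, R=charlie -> take RIGHT -> charlie
Index 2 -> echo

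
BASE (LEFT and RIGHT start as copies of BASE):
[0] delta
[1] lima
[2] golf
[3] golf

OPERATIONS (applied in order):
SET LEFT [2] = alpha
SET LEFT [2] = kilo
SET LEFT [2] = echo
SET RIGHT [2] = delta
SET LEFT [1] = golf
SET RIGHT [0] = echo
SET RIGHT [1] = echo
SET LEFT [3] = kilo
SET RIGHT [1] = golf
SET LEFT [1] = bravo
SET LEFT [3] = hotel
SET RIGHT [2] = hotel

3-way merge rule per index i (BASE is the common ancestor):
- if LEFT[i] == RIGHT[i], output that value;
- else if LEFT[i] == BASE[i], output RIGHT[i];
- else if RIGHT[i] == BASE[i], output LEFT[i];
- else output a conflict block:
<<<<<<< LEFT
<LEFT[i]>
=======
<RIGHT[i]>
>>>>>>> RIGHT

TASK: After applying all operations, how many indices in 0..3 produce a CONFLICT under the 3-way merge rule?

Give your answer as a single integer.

Final LEFT:  [delta, bravo, echo, hotel]
Final RIGHT: [echo, golf, hotel, golf]
i=0: L=delta=BASE, R=echo -> take RIGHT -> echo
i=1: BASE=lima L=bravo R=golf all differ -> CONFLICT
i=2: BASE=golf L=echo R=hotel all differ -> CONFLICT
i=3: L=hotel, R=golf=BASE -> take LEFT -> hotel
Conflict count: 2

Answer: 2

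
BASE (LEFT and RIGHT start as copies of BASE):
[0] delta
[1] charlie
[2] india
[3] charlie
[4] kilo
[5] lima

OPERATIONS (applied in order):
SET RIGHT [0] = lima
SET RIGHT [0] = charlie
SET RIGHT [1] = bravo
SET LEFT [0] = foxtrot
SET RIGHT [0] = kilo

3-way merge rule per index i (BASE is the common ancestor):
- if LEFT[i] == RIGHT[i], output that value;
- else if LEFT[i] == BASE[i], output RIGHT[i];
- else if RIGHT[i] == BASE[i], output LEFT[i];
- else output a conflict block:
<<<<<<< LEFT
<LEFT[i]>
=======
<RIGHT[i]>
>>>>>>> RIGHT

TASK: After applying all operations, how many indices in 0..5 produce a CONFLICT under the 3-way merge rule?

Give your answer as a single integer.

Answer: 1

Derivation:
Final LEFT:  [foxtrot, charlie, india, charlie, kilo, lima]
Final RIGHT: [kilo, bravo, india, charlie, kilo, lima]
i=0: BASE=delta L=foxtrot R=kilo all differ -> CONFLICT
i=1: L=charlie=BASE, R=bravo -> take RIGHT -> bravo
i=2: L=india R=india -> agree -> india
i=3: L=charlie R=charlie -> agree -> charlie
i=4: L=kilo R=kilo -> agree -> kilo
i=5: L=lima R=lima -> agree -> lima
Conflict count: 1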